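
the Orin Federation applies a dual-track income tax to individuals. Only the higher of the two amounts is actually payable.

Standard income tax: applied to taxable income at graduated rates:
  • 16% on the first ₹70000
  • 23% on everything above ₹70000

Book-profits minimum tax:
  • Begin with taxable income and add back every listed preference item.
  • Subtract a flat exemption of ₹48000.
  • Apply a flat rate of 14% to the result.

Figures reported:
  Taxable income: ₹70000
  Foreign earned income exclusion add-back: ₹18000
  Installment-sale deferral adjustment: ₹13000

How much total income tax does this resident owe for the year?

₹11200

Book-profits minimum tax:
  Adjusted income: ₹70000 + ₹18000 + ₹13000 = ₹101000
  Less exemption ₹48000 → base ₹53000
  ₹53000 × 14% = ₹7420

Standard income tax:
  ₹70000 × 16% = ₹11200

₹11200 > ₹7420, so the standard income tax governs.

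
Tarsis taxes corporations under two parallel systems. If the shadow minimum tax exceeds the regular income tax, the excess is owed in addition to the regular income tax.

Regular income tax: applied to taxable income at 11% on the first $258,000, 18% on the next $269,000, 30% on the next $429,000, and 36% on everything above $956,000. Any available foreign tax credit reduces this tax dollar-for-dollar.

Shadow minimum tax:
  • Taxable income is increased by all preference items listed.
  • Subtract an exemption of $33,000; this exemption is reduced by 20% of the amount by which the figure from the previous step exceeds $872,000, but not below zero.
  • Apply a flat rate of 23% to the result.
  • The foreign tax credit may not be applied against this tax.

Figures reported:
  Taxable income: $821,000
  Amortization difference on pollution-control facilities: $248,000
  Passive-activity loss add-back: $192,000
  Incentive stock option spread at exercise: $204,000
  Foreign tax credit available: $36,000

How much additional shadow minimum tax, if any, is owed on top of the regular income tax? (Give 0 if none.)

Shadow minimum tax:
  Adjusted income: $821,000 + $248,000 + $192,000 + $204,000 = $1,465,000
  Exemption: 20% × ($1,465,000 − $872,000) = $118,600 ≥ $33,000, so the exemption is fully phased out
  Base: $1,465,000 − $0 = $1,465,000
  $1,465,000 × 23% = $336,950

Regular income tax:
  $258,000 × 11% = $28,380
  $269,000 × 18% = $48,420
  $294,000 × 30% = $88,200
  → $165,000
  Less foreign tax credit $36,000 → $129,000

Excess of shadow minimum tax over regular income tax: $336,950 − $129,000 = $207,950.

$207,950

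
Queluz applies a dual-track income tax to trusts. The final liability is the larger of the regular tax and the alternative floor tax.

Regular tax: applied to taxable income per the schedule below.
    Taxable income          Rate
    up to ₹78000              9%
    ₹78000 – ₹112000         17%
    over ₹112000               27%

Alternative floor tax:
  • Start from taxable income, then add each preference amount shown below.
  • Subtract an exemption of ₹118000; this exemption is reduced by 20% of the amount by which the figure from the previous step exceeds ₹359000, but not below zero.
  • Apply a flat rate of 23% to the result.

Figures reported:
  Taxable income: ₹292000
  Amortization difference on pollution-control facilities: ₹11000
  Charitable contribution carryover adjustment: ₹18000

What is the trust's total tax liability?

Alternative floor tax:
  Adjusted income: ₹292000 + ₹11000 + ₹18000 = ₹321000
  Exemption: ₹321000 ≤ ₹359000, so full ₹118000 applies
  Base: ₹321000 − ₹118000 = ₹203000
  ₹203000 × 23% = ₹46690

Regular tax:
  ₹78000 × 9% = ₹7020
  ₹34000 × 17% = ₹5780
  ₹180000 × 27% = ₹48600
  → ₹61400

₹61400 > ₹46690, so the regular tax governs.

₹61400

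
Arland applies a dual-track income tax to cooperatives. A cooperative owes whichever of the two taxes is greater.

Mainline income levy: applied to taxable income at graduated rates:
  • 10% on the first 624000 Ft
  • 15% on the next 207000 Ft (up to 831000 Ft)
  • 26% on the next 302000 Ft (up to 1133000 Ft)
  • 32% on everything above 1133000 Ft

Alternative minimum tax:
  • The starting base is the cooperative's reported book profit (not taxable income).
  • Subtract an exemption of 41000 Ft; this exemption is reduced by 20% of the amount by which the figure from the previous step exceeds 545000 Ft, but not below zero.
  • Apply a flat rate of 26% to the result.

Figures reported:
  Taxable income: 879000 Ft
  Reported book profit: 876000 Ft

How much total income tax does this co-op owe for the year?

227760 Ft

Alternative minimum tax:
  Base (reported book profit): 876000 Ft
  Exemption: 20% × (876000 Ft − 545000 Ft) = 66200 Ft ≥ 41000 Ft, so the exemption is fully phased out
  Base: 876000 Ft − 0 Ft = 876000 Ft
  876000 Ft × 26% = 227760 Ft

Mainline income levy:
  624000 Ft × 10% = 62400 Ft
  207000 Ft × 15% = 31050 Ft
  48000 Ft × 26% = 12480 Ft
  → 105930 Ft

227760 Ft > 105930 Ft, so the alternative minimum tax is the binding amount.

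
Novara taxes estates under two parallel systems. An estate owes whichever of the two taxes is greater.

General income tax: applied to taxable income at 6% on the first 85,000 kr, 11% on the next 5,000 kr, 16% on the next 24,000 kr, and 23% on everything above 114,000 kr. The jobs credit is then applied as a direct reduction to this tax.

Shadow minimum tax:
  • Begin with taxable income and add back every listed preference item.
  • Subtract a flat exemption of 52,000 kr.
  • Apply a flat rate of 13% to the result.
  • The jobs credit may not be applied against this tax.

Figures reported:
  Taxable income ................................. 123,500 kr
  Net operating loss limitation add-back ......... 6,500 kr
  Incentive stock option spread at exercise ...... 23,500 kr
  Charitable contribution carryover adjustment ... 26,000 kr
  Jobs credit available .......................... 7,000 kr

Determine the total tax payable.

16,575 kr

Shadow minimum tax:
  Adjusted income: 123,500 kr + 6,500 kr + 23,500 kr + 26,000 kr = 179,500 kr
  Less exemption 52,000 kr → base 127,500 kr
  127,500 kr × 13% = 16,575 kr

General income tax:
  85,000 kr × 6% = 5,100 kr
  5,000 kr × 11% = 550 kr
  24,000 kr × 16% = 3,840 kr
  9,500 kr × 23% = 2,185 kr
  → 11,675 kr
  Less jobs credit 7,000 kr → 4,675 kr

16,575 kr > 4,675 kr, so the shadow minimum tax is the binding amount.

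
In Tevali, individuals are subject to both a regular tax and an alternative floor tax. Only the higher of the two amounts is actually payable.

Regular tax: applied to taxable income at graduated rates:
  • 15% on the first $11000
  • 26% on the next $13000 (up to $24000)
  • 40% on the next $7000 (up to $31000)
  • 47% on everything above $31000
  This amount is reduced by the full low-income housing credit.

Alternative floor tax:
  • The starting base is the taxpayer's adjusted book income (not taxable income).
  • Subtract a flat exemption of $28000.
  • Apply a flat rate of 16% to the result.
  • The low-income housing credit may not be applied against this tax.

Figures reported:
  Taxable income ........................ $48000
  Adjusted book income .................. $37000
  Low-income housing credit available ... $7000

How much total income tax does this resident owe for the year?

$8820

Regular tax:
  $11000 × 15% = $1650
  $13000 × 26% = $3380
  $7000 × 40% = $2800
  $17000 × 47% = $7990
  → $15820
  Less low-income housing credit $7000 → $8820

Alternative floor tax:
  Base (adjusted book income): $37000
  Less exemption $28000 → base $9000
  $9000 × 16% = $1440

$8820 > $1440, so the regular tax governs.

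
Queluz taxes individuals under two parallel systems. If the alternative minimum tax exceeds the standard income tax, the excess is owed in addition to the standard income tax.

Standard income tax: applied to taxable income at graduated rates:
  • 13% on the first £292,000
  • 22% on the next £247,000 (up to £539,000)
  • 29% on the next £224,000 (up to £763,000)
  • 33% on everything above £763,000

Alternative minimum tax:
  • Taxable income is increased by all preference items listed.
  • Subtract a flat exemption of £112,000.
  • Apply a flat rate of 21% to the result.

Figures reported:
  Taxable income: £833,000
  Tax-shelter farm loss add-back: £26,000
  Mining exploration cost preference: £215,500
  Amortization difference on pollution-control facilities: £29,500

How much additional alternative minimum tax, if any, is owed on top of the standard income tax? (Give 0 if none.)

£27,960

Standard income tax:
  £292,000 × 13% = £37,960
  £247,000 × 22% = £54,340
  £224,000 × 29% = £64,960
  £70,000 × 33% = £23,100
  → £180,360

Alternative minimum tax:
  Adjusted income: £833,000 + £26,000 + £215,500 + £29,500 = £1,104,000
  Less exemption £112,000 → base £992,000
  £992,000 × 21% = £208,320

Excess of alternative minimum tax over standard income tax: £208,320 − £180,360 = £27,960.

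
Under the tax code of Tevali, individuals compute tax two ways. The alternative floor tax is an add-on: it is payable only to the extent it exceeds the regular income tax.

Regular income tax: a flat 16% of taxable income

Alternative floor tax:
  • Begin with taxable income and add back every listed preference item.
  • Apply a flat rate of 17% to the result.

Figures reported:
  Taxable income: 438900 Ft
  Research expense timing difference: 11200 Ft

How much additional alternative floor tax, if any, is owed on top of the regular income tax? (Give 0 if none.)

6293 Ft

Regular income tax:
  438900 Ft × 16% = 70224 Ft

Alternative floor tax:
  Adjusted income: 438900 Ft + 11200 Ft = 450100 Ft
  450100 Ft × 17% = 76517 Ft

Excess of alternative floor tax over regular income tax: 76517 Ft − 70224 Ft = 6293 Ft.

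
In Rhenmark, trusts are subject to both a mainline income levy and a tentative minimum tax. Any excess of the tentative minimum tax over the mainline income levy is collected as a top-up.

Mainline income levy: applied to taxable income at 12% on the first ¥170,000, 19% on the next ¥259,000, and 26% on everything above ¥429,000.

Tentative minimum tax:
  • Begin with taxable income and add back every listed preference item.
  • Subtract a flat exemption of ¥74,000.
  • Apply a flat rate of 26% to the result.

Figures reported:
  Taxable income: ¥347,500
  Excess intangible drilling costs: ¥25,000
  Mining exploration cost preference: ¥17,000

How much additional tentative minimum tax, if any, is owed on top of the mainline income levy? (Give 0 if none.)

¥27,905

Tentative minimum tax:
  Adjusted income: ¥347,500 + ¥25,000 + ¥17,000 = ¥389,500
  Less exemption ¥74,000 → base ¥315,500
  ¥315,500 × 26% = ¥82,030

Mainline income levy:
  ¥170,000 × 12% = ¥20,400
  ¥177,500 × 19% = ¥33,725
  → ¥54,125

Excess of tentative minimum tax over mainline income levy: ¥82,030 − ¥54,125 = ¥27,905.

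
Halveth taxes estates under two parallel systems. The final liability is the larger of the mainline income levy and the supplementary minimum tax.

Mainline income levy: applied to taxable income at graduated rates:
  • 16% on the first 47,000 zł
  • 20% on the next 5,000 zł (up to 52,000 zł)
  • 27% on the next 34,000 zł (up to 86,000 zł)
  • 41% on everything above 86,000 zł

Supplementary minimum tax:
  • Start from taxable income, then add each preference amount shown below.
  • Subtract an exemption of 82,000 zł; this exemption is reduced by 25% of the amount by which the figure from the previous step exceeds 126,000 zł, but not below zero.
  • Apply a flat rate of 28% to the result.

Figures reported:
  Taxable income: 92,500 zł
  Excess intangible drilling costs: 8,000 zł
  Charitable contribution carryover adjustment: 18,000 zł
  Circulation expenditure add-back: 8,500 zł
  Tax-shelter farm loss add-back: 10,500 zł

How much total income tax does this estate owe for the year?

Mainline income levy:
  47,000 zł × 16% = 7,520 zł
  5,000 zł × 20% = 1,000 zł
  34,000 zł × 27% = 9,180 zł
  6,500 zł × 41% = 2,665 zł
  → 20,365 zł

Supplementary minimum tax:
  Adjusted income: 92,500 zł + 8,000 zł + 18,000 zł + 8,500 zł + 10,500 zł = 137,500 zł
  Exemption: 82,000 zł − 25% × (137,500 zł − 126,000 zł) = 82,000 zł − 2,875 zł = 79,125 zł
  Base: 137,500 zł − 79,125 zł = 58,375 zł
  58,375 zł × 28% = 16,345 zł

20,365 zł > 16,345 zł, so the mainline income levy governs.

20,365 zł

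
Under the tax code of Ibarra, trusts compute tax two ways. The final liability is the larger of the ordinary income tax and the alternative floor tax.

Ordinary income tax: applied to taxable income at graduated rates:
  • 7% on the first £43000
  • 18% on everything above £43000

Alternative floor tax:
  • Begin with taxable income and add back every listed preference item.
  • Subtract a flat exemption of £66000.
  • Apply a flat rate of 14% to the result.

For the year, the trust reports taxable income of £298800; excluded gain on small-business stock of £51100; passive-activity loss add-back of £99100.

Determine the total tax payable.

Alternative floor tax:
  Adjusted income: £298800 + £51100 + £99100 = £449000
  Less exemption £66000 → base £383000
  £383000 × 14% = £53620

Ordinary income tax:
  £43000 × 7% = £3010
  £255800 × 18% = £46044
  → £49054

£53620 > £49054, so the alternative floor tax is the binding amount.

£53620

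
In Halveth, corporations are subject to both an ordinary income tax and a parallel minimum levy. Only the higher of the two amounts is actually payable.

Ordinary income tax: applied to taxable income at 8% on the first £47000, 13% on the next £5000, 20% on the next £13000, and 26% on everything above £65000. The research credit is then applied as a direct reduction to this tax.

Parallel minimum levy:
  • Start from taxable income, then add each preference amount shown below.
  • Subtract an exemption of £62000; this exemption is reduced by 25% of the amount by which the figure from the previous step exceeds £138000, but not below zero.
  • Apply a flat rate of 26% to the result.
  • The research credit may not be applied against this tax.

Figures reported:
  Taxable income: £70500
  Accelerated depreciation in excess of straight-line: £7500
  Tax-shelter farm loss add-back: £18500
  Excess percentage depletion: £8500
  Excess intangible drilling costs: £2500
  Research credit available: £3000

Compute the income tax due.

Ordinary income tax:
  £47000 × 8% = £3760
  £5000 × 13% = £650
  £13000 × 20% = £2600
  £5500 × 26% = £1430
  → £8440
  Less research credit £3000 → £5440

Parallel minimum levy:
  Adjusted income: £70500 + £7500 + £18500 + £8500 + £2500 = £107500
  Exemption: £107500 ≤ £138000, so full £62000 applies
  Base: £107500 − £62000 = £45500
  £45500 × 26% = £11830

£11830 > £5440, so the parallel minimum levy is the binding amount.

£11830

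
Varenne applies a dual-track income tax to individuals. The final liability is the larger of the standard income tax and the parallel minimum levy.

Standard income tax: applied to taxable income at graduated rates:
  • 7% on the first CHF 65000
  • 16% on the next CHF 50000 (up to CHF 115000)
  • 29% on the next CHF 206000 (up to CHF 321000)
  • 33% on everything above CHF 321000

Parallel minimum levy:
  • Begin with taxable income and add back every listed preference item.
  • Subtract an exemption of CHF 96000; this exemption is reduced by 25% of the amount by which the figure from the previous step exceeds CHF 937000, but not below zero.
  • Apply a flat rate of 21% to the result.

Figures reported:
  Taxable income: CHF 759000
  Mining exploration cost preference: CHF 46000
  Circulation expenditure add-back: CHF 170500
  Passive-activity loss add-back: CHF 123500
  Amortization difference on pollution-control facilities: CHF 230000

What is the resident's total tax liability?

Parallel minimum levy:
  Adjusted income: CHF 759000 + CHF 46000 + CHF 170500 + CHF 123500 + CHF 230000 = CHF 1329000
  Exemption: 25% × (CHF 1329000 − CHF 937000) = CHF 98000 ≥ CHF 96000, so the exemption is fully phased out
  Base: CHF 1329000 − CHF 0 = CHF 1329000
  CHF 1329000 × 21% = CHF 279090

Standard income tax:
  CHF 65000 × 7% = CHF 4550
  CHF 50000 × 16% = CHF 8000
  CHF 206000 × 29% = CHF 59740
  CHF 438000 × 33% = CHF 144540
  → CHF 216830

CHF 279090 > CHF 216830, so the parallel minimum levy is the binding amount.

CHF 279090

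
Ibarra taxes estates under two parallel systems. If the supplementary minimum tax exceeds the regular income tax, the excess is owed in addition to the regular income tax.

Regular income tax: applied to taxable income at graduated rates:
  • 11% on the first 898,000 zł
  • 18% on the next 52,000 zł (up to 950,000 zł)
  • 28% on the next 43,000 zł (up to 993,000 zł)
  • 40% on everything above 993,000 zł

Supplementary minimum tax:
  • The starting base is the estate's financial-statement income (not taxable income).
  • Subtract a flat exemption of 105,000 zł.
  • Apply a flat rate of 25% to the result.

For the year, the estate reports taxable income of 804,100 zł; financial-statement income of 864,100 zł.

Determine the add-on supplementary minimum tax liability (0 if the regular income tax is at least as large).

Regular income tax:
  804,100 zł × 11% = 88,451 zł

Supplementary minimum tax:
  Base (financial-statement income): 864,100 zł
  Less exemption 105,000 zł → base 759,100 zł
  759,100 zł × 25% = 189,775 zł

Excess of supplementary minimum tax over regular income tax: 189,775 zł − 88,451 zł = 101,324 zł.

101,324 zł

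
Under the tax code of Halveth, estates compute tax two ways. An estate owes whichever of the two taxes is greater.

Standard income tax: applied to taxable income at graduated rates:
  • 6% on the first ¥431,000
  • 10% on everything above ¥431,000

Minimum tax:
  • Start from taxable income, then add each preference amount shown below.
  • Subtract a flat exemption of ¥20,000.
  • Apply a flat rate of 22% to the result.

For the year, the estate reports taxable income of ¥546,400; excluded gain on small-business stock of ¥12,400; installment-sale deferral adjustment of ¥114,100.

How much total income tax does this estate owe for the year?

Minimum tax:
  Adjusted income: ¥546,400 + ¥12,400 + ¥114,100 = ¥672,900
  Less exemption ¥20,000 → base ¥652,900
  ¥652,900 × 22% = ¥143,638

Standard income tax:
  ¥431,000 × 6% = ¥25,860
  ¥115,400 × 10% = ¥11,540
  → ¥37,400

¥143,638 > ¥37,400, so the minimum tax is the binding amount.

¥143,638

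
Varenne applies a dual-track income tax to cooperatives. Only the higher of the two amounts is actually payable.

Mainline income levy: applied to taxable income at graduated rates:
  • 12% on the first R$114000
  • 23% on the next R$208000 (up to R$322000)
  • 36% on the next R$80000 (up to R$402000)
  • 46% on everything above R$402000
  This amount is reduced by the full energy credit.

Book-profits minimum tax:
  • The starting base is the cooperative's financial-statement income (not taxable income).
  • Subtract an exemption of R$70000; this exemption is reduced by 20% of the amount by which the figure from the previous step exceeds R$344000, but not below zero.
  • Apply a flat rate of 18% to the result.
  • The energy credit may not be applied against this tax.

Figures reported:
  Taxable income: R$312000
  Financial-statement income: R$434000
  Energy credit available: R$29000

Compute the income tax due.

R$68760

Mainline income levy:
  R$114000 × 12% = R$13680
  R$198000 × 23% = R$45540
  → R$59220
  Less energy credit R$29000 → R$30220

Book-profits minimum tax:
  Base (financial-statement income): R$434000
  Exemption: R$70000 − 20% × (R$434000 − R$344000) = R$70000 − R$18000 = R$52000
  Base: R$434000 − R$52000 = R$382000
  R$382000 × 18% = R$68760

R$68760 > R$30220, so the book-profits minimum tax is the binding amount.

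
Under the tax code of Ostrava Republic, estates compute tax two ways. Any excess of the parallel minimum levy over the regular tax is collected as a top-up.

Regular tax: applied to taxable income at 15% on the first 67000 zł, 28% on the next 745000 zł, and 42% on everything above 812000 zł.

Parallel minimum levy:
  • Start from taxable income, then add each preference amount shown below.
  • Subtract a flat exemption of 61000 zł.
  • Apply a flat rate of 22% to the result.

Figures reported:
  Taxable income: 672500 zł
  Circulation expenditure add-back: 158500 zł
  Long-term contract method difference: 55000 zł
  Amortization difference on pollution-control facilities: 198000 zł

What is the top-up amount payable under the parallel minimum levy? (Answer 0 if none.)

45470 zł

Regular tax:
  67000 zł × 15% = 10050 zł
  605500 zł × 28% = 169540 zł
  → 179590 zł

Parallel minimum levy:
  Adjusted income: 672500 zł + 158500 zł + 55000 zł + 198000 zł = 1084000 zł
  Less exemption 61000 zł → base 1023000 zł
  1023000 zł × 22% = 225060 zł

Excess of parallel minimum levy over regular tax: 225060 zł − 179590 zł = 45470 zł.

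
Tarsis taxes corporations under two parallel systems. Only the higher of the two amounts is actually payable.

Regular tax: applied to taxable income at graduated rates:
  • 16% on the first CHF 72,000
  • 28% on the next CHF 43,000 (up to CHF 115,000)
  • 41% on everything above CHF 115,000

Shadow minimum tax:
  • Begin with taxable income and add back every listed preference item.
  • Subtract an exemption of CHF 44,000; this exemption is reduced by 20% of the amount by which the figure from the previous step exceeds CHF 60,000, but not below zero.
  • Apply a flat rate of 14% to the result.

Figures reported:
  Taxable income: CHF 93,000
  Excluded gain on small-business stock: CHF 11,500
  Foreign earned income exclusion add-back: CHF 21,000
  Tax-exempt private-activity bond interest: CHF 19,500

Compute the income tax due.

CHF 17,400

Regular tax:
  CHF 72,000 × 16% = CHF 11,520
  CHF 21,000 × 28% = CHF 5,880
  → CHF 17,400

Shadow minimum tax:
  Adjusted income: CHF 93,000 + CHF 11,500 + CHF 21,000 + CHF 19,500 = CHF 145,000
  Exemption: CHF 44,000 − 20% × (CHF 145,000 − CHF 60,000) = CHF 44,000 − CHF 17,000 = CHF 27,000
  Base: CHF 145,000 − CHF 27,000 = CHF 118,000
  CHF 118,000 × 14% = CHF 16,520

CHF 17,400 > CHF 16,520, so the regular tax governs.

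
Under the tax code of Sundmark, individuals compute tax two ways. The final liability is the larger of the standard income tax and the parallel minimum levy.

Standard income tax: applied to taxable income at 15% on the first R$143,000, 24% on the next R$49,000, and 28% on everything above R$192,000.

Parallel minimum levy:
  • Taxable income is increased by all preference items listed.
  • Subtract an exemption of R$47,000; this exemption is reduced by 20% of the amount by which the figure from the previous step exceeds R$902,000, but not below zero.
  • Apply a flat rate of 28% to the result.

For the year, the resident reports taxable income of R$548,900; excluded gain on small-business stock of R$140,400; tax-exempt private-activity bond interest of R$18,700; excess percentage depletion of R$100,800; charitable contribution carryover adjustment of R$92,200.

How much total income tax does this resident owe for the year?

R$239,120

Standard income tax:
  R$143,000 × 15% = R$21,450
  R$49,000 × 24% = R$11,760
  R$356,900 × 28% = R$99,932
  → R$133,142

Parallel minimum levy:
  Adjusted income: R$548,900 + R$140,400 + R$18,700 + R$100,800 + R$92,200 = R$901,000
  Exemption: R$901,000 ≤ R$902,000, so full R$47,000 applies
  Base: R$901,000 − R$47,000 = R$854,000
  R$854,000 × 28% = R$239,120

R$239,120 > R$133,142, so the parallel minimum levy is the binding amount.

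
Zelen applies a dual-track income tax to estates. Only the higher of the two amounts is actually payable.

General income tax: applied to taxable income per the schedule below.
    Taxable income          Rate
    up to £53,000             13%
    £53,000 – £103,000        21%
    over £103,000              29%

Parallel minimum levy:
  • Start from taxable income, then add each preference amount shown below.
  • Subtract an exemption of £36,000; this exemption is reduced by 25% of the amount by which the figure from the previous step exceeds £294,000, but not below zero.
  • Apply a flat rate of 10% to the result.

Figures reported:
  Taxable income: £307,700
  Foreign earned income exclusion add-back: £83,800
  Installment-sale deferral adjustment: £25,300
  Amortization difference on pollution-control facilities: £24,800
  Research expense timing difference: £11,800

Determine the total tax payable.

General income tax:
  £53,000 × 13% = £6,890
  £50,000 × 21% = £10,500
  £204,700 × 29% = £59,363
  → £76,753

Parallel minimum levy:
  Adjusted income: £307,700 + £83,800 + £25,300 + £24,800 + £11,800 = £453,400
  Exemption: 25% × (£453,400 − £294,000) = £39,850 ≥ £36,000, so the exemption is fully phased out
  Base: £453,400 − £0 = £453,400
  £453,400 × 10% = £45,340

£76,753 > £45,340, so the general income tax governs.

£76,753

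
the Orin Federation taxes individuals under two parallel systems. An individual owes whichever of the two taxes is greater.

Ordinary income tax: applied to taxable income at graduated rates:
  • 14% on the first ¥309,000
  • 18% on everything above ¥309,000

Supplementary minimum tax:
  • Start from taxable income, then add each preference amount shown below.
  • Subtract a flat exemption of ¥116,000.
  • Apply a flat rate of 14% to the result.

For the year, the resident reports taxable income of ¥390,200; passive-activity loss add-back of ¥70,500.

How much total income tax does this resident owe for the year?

Ordinary income tax:
  ¥309,000 × 14% = ¥43,260
  ¥81,200 × 18% = ¥14,616
  → ¥57,876

Supplementary minimum tax:
  Adjusted income: ¥390,200 + ¥70,500 = ¥460,700
  Less exemption ¥116,000 → base ¥344,700
  ¥344,700 × 14% = ¥48,258

¥57,876 > ¥48,258, so the ordinary income tax governs.

¥57,876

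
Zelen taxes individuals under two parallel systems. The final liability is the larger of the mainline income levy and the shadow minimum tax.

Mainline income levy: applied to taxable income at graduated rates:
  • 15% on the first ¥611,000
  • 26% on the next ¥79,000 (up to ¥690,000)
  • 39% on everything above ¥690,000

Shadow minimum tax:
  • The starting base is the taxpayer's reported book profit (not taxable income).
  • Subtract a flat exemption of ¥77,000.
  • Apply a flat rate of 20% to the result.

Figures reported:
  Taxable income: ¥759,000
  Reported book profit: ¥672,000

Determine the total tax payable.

Shadow minimum tax:
  Base (reported book profit): ¥672,000
  Less exemption ¥77,000 → base ¥595,000
  ¥595,000 × 20% = ¥119,000

Mainline income levy:
  ¥611,000 × 15% = ¥91,650
  ¥79,000 × 26% = ¥20,540
  ¥69,000 × 39% = ¥26,910
  → ¥139,100

¥139,100 > ¥119,000, so the mainline income levy governs.

¥139,100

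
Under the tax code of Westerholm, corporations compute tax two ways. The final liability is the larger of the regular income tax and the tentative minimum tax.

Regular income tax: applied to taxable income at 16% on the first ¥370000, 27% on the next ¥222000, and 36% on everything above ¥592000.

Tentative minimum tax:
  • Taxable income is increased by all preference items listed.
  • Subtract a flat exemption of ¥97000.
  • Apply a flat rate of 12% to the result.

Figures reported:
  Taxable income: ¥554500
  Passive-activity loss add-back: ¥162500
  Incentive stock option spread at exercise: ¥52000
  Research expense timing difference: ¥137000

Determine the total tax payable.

¥109015

Tentative minimum tax:
  Adjusted income: ¥554500 + ¥162500 + ¥52000 + ¥137000 = ¥906000
  Less exemption ¥97000 → base ¥809000
  ¥809000 × 12% = ¥97080

Regular income tax:
  ¥370000 × 16% = ¥59200
  ¥184500 × 27% = ¥49815
  → ¥109015

¥109015 > ¥97080, so the regular income tax governs.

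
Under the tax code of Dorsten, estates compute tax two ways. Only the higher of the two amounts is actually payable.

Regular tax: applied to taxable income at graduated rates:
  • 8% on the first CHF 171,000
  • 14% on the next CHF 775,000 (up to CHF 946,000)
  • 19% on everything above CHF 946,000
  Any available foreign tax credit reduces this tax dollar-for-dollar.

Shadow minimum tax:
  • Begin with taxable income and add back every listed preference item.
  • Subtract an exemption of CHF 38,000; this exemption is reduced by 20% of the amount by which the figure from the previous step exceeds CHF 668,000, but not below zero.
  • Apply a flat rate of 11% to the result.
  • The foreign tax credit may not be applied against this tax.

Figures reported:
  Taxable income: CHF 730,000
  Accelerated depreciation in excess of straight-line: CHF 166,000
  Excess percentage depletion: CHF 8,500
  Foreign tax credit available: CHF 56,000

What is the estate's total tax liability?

CHF 99,495

Shadow minimum tax:
  Adjusted income: CHF 730,000 + CHF 166,000 + CHF 8,500 = CHF 904,500
  Exemption: 20% × (CHF 904,500 − CHF 668,000) = CHF 47,300 ≥ CHF 38,000, so the exemption is fully phased out
  Base: CHF 904,500 − CHF 0 = CHF 904,500
  CHF 904,500 × 11% = CHF 99,495

Regular tax:
  CHF 171,000 × 8% = CHF 13,680
  CHF 559,000 × 14% = CHF 78,260
  → CHF 91,940
  Less foreign tax credit CHF 56,000 → CHF 35,940

CHF 99,495 > CHF 35,940, so the shadow minimum tax is the binding amount.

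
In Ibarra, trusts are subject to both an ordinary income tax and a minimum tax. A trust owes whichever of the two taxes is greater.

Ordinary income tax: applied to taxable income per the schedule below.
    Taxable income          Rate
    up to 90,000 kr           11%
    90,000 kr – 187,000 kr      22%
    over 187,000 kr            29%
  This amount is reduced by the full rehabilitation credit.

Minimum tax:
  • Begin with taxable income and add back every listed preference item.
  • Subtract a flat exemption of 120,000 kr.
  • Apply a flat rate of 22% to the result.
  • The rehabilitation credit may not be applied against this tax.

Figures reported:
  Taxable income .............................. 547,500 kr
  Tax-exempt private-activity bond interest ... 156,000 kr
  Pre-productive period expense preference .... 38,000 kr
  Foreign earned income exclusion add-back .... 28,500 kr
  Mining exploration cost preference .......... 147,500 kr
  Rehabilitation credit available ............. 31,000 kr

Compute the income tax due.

175,450 kr

Ordinary income tax:
  90,000 kr × 11% = 9,900 kr
  97,000 kr × 22% = 21,340 kr
  360,500 kr × 29% = 104,545 kr
  → 135,785 kr
  Less rehabilitation credit 31,000 kr → 104,785 kr

Minimum tax:
  Adjusted income: 547,500 kr + 156,000 kr + 38,000 kr + 28,500 kr + 147,500 kr = 917,500 kr
  Less exemption 120,000 kr → base 797,500 kr
  797,500 kr × 22% = 175,450 kr

175,450 kr > 104,785 kr, so the minimum tax is the binding amount.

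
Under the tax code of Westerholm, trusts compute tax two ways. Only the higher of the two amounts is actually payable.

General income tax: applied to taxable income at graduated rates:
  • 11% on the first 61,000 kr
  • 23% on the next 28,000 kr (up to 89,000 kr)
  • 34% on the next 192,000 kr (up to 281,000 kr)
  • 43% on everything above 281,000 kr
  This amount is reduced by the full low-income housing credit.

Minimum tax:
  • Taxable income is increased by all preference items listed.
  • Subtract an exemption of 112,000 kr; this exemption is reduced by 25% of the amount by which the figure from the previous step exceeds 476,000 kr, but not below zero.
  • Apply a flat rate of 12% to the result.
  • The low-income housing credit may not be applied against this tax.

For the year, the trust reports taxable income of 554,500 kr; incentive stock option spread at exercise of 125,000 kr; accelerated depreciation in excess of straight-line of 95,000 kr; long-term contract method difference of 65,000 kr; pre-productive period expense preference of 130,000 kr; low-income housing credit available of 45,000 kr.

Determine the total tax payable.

151,035 kr

General income tax:
  61,000 kr × 11% = 6,710 kr
  28,000 kr × 23% = 6,440 kr
  192,000 kr × 34% = 65,280 kr
  273,500 kr × 43% = 117,605 kr
  → 196,035 kr
  Less low-income housing credit 45,000 kr → 151,035 kr

Minimum tax:
  Adjusted income: 554,500 kr + 125,000 kr + 95,000 kr + 65,000 kr + 130,000 kr = 969,500 kr
  Exemption: 25% × (969,500 kr − 476,000 kr) = 123,375 kr ≥ 112,000 kr, so the exemption is fully phased out
  Base: 969,500 kr − 0 kr = 969,500 kr
  969,500 kr × 12% = 116,340 kr

151,035 kr > 116,340 kr, so the general income tax governs.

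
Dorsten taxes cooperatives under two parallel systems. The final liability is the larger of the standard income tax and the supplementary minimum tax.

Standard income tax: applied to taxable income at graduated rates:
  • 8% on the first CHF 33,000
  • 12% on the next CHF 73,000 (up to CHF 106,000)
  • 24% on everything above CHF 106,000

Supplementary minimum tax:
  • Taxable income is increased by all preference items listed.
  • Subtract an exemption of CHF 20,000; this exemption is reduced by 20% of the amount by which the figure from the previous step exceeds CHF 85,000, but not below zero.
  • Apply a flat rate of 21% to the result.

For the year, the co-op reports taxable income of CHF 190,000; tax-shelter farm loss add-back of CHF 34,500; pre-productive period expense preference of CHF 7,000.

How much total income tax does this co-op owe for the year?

Supplementary minimum tax:
  Adjusted income: CHF 190,000 + CHF 34,500 + CHF 7,000 = CHF 231,500
  Exemption: 20% × (CHF 231,500 − CHF 85,000) = CHF 29,300 ≥ CHF 20,000, so the exemption is fully phased out
  Base: CHF 231,500 − CHF 0 = CHF 231,500
  CHF 231,500 × 21% = CHF 48,615

Standard income tax:
  CHF 33,000 × 8% = CHF 2,640
  CHF 73,000 × 12% = CHF 8,760
  CHF 84,000 × 24% = CHF 20,160
  → CHF 31,560

CHF 48,615 > CHF 31,560, so the supplementary minimum tax is the binding amount.

CHF 48,615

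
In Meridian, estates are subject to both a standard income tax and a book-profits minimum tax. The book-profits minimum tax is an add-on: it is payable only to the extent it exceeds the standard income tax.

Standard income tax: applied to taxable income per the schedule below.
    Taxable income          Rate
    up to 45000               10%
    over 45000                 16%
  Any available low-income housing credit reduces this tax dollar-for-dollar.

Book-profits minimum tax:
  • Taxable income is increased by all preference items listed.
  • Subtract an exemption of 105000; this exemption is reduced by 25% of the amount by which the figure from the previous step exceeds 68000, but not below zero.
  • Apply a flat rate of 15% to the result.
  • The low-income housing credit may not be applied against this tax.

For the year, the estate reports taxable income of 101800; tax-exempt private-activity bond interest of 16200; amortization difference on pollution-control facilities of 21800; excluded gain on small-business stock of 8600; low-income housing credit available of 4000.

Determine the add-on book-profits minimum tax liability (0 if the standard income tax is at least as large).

Standard income tax:
  45000 × 10% = 4500
  56800 × 16% = 9088
  → 13588
  Less low-income housing credit 4000 → 9588

Book-profits minimum tax:
  Adjusted income: 101800 + 16200 + 21800 + 8600 = 148400
  Exemption: 105000 − 25% × (148400 − 68000) = 105000 − 20100 = 84900
  Base: 148400 − 84900 = 63500
  63500 × 15% = 9525

9525 ≤ 9588, so no add-on is due.

0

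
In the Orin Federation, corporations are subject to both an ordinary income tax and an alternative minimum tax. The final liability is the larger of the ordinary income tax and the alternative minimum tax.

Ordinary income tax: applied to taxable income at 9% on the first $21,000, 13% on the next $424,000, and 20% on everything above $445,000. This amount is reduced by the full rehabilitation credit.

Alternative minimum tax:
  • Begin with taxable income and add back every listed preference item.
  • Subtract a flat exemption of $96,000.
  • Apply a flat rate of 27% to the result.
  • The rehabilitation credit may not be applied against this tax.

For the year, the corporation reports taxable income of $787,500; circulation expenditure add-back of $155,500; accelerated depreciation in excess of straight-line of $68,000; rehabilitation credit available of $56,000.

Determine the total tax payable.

$247,050

Ordinary income tax:
  $21,000 × 9% = $1,890
  $424,000 × 13% = $55,120
  $342,500 × 20% = $68,500
  → $125,510
  Less rehabilitation credit $56,000 → $69,510

Alternative minimum tax:
  Adjusted income: $787,500 + $155,500 + $68,000 = $1,011,000
  Less exemption $96,000 → base $915,000
  $915,000 × 27% = $247,050

$247,050 > $69,510, so the alternative minimum tax is the binding amount.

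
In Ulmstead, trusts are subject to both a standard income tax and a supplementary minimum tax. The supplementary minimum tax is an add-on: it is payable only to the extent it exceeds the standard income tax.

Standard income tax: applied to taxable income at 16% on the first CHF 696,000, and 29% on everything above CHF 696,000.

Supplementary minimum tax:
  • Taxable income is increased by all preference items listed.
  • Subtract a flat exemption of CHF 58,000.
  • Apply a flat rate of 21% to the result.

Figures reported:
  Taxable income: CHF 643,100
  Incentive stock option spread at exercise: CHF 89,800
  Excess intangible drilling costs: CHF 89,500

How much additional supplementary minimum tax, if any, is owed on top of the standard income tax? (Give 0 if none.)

Supplementary minimum tax:
  Adjusted income: CHF 643,100 + CHF 89,800 + CHF 89,500 = CHF 822,400
  Less exemption CHF 58,000 → base CHF 764,400
  CHF 764,400 × 21% = CHF 160,524

Standard income tax:
  CHF 643,100 × 16% = CHF 102,896

Excess of supplementary minimum tax over standard income tax: CHF 160,524 − CHF 102,896 = CHF 57,628.

CHF 57,628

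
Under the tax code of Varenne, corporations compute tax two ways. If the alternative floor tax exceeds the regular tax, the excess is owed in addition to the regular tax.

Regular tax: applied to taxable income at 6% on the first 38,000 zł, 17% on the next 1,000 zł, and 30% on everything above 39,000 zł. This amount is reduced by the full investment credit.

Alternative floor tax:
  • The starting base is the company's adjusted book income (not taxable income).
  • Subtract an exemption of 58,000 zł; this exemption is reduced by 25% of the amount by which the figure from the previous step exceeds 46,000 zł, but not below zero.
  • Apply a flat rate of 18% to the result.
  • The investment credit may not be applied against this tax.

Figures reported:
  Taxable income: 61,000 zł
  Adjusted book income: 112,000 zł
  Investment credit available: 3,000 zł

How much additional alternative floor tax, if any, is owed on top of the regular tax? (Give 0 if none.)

Regular tax:
  38,000 zł × 6% = 2,280 zł
  1,000 zł × 17% = 170 zł
  22,000 zł × 30% = 6,600 zł
  → 9,050 zł
  Less investment credit 3,000 zł → 6,050 zł

Alternative floor tax:
  Base (adjusted book income): 112,000 zł
  Exemption: 58,000 zł − 25% × (112,000 zł − 46,000 zł) = 58,000 zł − 16,500 zł = 41,500 zł
  Base: 112,000 zł − 41,500 zł = 70,500 zł
  70,500 zł × 18% = 12,690 zł

Excess of alternative floor tax over regular tax: 12,690 zł − 6,050 zł = 6,640 zł.

6,640 zł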